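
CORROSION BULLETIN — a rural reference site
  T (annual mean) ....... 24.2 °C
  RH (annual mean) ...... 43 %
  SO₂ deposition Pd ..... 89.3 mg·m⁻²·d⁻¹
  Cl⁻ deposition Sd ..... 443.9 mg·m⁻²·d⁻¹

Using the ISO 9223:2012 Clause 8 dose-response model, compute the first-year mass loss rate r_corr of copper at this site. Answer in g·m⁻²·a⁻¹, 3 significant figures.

r_corr = 7.95 g·m⁻²·a⁻¹

copper: f(T) = -0.080·(T−10) [T>10 °C] = -1.1360
  sulphur-dioxide contribution → 0.06917 μm/a
  chloride contribution → 0.818 μm/a
  ⇒ r_corr(copper) = 0.8872 μm/a
Convert to mass loss: 0.8872 μm/a × 8.96 g/cm³ = 7.949 g·m⁻²·a⁻¹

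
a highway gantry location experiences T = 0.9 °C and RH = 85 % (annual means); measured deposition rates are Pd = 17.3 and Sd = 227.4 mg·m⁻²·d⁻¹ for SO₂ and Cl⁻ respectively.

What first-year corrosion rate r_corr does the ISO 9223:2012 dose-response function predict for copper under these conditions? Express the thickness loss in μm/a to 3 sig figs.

r_corr = 1.52 μm/a

copper: T≤10 °C ⇒ hinge +0.126·(0.9−10) = -1.1466
  sulphur-dioxide contribution → 0.5323 μm/a
  chloride contribution → 0.9889 μm/a
  total first-year rate 1.521 μm/a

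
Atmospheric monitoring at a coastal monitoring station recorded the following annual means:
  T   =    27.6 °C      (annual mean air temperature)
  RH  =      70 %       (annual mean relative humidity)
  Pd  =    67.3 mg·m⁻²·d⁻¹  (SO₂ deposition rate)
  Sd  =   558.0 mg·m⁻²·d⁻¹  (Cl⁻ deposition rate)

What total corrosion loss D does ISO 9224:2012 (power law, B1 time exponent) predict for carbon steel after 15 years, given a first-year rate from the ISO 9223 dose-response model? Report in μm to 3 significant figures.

D(15) = 747 μm

carbon steel: T>10 °C ⇒ hinge -0.054·(27.6−10) = -0.9504
  Pd branch = 1.77·Pd^0.52·e^(0.02·RH+f) = 24.76 μm/a
  Cl⁻ term: 0.102·558.0^0.62·exp(0.033·70+0.04·27.6) = 156.4
  r_corr = 24.76 + 156.4 = 181.1 μm/a
Power-law: D(15) = r_corr · 15^0.523
  D(15) = 181.1 × 15^0.523 = 181.1 × 4.122 = 746.7 μm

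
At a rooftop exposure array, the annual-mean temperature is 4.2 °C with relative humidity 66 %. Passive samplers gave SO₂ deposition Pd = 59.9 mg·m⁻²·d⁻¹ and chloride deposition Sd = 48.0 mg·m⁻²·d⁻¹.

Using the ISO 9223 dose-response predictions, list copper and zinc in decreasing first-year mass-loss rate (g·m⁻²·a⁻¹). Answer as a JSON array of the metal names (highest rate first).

copper: temperature factor f = +0.126·(-5.8) = -0.7308
  Pd branch = 0.0053·Pd^0.26·e^(0.059·RH+f) = 0.3632 μm/a
  Cl⁻ term: 0.01025·48.0^0.27·exp(0.036·66+0.049·4.2) = 0.3854
  sum: 0.3632 + 0.3854 → r_corr = 0.7486 μm/a
  mass loss = 0.7486 μm/a × 8.96 g/cm³ = 6.708 g·m⁻²·a⁻¹
zinc: f(T) = +0.038·(T−10) [T≤10 °C] = -0.2204
  Pd branch = 0.0129·Pd^0.44·e^(0.046·RH+f) = 1.305 μm/a
  Cl⁻ term: 0.0175·48.0^0.57·exp(0.008·66+0.085·4.2) = 0.3852
  sum: 1.305 + 0.3852 → r_corr = 1.69 μm/a
  mass loss = 1.69 μm/a × 7.14 g/cm³ = 12.06 g·m⁻²·a⁻¹
Ordering by g·m⁻²·a⁻¹: zinc (12.1) > copper (6.71)

["zinc", "copper"]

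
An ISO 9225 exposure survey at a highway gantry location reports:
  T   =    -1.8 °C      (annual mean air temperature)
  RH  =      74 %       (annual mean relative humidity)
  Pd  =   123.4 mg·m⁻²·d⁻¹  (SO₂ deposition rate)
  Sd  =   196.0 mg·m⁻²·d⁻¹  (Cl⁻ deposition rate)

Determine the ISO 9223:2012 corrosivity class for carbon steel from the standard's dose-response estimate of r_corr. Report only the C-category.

C3

carbon steel: temperature factor f = +0.150·(-11.8) = -1.7700
  SO₂ term: 1.77·123.4^0.52·exp(0.02·74-1.7700) = 16.2
  Sd branch = 0.102·Sd^0.62·e^(0.033·RH+0.04·T) = 28.78 μm/a
  sum: 16.2 + 28.78 → r_corr = 44.98 μm/a
45 μm/a falls in (25, 50] for carbon steel → category C3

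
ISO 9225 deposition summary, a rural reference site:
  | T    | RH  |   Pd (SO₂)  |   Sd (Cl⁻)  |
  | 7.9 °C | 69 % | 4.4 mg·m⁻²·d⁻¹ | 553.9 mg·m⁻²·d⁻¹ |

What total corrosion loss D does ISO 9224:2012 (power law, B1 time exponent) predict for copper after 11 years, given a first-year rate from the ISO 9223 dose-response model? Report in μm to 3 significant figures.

copper: f(T) = +0.126·(T−10) [T≤10 °C] = -0.2646
  sulphur-dioxide contribution → 0.3505 μm/a
  chloride contribution → 0.9962 μm/a
  total first-year rate 1.347 μm/a
ISO 9224: D(t) = r_corr · t^b with b = 0.667 (copper, B1)
  D(11) = 1.347 × 11^0.667 = 1.347 × 4.95 = 6.666 μm

D(11) = 6.67 μm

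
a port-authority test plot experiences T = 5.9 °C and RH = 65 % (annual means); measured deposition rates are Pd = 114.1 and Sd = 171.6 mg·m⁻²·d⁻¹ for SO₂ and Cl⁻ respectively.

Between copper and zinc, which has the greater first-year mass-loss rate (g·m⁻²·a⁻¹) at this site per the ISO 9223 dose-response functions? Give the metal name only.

zinc

copper: T≤10 °C ⇒ hinge +0.126·(5.9−10) = -0.5166
  sulphur-dioxide contribution → 0.5016 μm/a
  chloride contribution → 0.57 μm/a
  total first-year rate 1.072 μm/a
  mass loss = 1.072 μm/a × 8.96 g/cm³ = 9.601 g·m⁻²·a⁻¹
zinc: T≤10 °C ⇒ hinge +0.038·(5.9−10) = -0.1558
  sulphur-dioxide contribution → 1.765 μm/a
  chloride contribution → 0.9127 μm/a
  total first-year rate 2.677 μm/a
  mass loss = 2.677 μm/a × 7.14 g/cm³ = 19.12 g·m⁻²·a⁻¹
Ordering by g·m⁻²·a⁻¹: zinc (19.1) > copper (9.6)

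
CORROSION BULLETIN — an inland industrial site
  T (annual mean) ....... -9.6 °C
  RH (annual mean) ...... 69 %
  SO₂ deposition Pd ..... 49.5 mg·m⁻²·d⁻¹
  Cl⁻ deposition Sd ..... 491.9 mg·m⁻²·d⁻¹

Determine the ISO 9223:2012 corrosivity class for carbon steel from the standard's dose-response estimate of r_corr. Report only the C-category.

C3

carbon steel: temperature factor f = +0.150·(-19.6) = -2.9400
  Pd branch = 1.77·Pd^0.52·e^(0.02·RH+f) = 2.829 μm/a
  Sd branch = 0.102·Sd^0.62·e^(0.033·RH+0.04·T) = 31.6 μm/a
  r_corr = 2.829 + 31.6 = 34.43 μm/a
Category bounds: 25…50 μm/a bracket r_corr ⇒ C3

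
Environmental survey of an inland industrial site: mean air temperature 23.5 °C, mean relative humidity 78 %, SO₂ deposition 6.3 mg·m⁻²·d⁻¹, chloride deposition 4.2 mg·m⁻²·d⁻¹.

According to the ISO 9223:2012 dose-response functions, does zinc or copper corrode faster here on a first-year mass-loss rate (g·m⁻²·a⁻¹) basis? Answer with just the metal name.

zinc: temperature factor f = -0.071·(13.5) = -0.9585
  sulphur-dioxide contribution → 0.402 μm/a
  chloride contribution → 0.5455 μm/a
  total first-year rate 0.9475 μm/a
  mass loss = 0.9475 μm/a × 7.14 g/cm³ = 6.765 g·m⁻²·a⁻¹
copper: f(T) = -0.080·(T−10) [T>10 °C] = -1.0800
  sulphur-dioxide contribution → 0.2895 μm/a
  chloride contribution → 0.7918 μm/a
  total first-year rate 1.081 μm/a
  mass loss = 1.081 μm/a × 8.96 g/cm³ = 9.688 g·m⁻²·a⁻¹
Ordering by g·m⁻²·a⁻¹: copper (9.69) > zinc (6.77)

copper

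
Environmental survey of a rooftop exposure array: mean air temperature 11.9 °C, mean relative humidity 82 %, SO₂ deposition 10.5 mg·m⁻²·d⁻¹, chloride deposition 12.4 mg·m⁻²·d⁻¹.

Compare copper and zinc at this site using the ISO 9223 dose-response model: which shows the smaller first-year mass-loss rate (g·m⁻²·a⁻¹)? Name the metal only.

copper: f(T) = -0.080·(T−10) [T>10 °C] = -0.1520
  Pd branch = 0.0053·Pd^0.26·e^(0.059·RH+f) = 1.059 μm/a
  Sd branch = 0.01025·Sd^0.27·e^(0.036·RH+0.049·T) = 0.6938 μm/a
  sum: 1.059 + 0.6938 → r_corr = 1.753 μm/a
  mass loss = 1.753 μm/a × 8.96 g/cm³ = 15.7 g·m⁻²·a⁻¹
zinc: T>10 °C ⇒ hinge -0.071·(11.9−10) = -0.1349
  Pd branch = 0.0129·Pd^0.44·e^(0.046·RH+f) = 1.379 μm/a
  Cl⁻ term: 0.0175·12.4^0.57·exp(0.008·82+0.085·11.9) = 0.3895
  sum: 1.379 + 0.3895 → r_corr = 1.768 μm/a
  mass loss = 1.768 μm/a × 7.14 g/cm³ = 12.63 g·m⁻²·a⁻¹
Ordering by g·m⁻²·a⁻¹: copper (15.7) > zinc (12.6)

zinc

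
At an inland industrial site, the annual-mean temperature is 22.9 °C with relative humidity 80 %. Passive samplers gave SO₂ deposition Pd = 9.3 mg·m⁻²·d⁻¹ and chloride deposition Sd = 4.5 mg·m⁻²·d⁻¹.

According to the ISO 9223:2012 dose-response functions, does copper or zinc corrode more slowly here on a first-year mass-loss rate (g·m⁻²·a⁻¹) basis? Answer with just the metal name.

copper: T>10 °C ⇒ hinge -0.080·(22.9−10) = -1.0320
  Pd branch = 0.0053·Pd^0.26·e^(0.059·RH+f) = 0.3782 μm/a
  Sd branch = 0.01025·Sd^0.27·e^(0.036·RH+0.049·T) = 0.8417 μm/a
  sum: 0.3782 + 0.8417 → r_corr = 1.22 μm/a
  mass loss = 1.22 μm/a × 8.96 g/cm³ = 10.93 g·m⁻²·a⁻¹
zinc: temperature factor f = -0.071·(12.9) = -0.9159
  SO₂ term: 0.0129·9.3^0.44·exp(0.046·80-0.9159) = 0.546
  Sd branch = 0.0175·Sd^0.57·e^(0.008·RH+0.085·T) = 0.5479 μm/a
  r_corr = 0.546 + 0.5479 = 1.094 μm/a
  mass loss = 1.094 μm/a × 7.14 g/cm³ = 7.81 g·m⁻²·a⁻¹
Ordering by g·m⁻²·a⁻¹: copper (10.9) > zinc (7.81)

zinc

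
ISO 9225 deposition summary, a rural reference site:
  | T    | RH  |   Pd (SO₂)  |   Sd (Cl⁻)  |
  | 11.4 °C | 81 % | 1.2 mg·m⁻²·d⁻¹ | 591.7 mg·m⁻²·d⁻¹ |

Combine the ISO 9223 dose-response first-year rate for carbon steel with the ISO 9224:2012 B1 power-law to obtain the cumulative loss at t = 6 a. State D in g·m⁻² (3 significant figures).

carbon steel: temperature factor f = -0.054·(1.4) = -0.0756
  sulphur-dioxide contribution → 9.117 μm/a
  chloride contribution → 122 μm/a
  ⇒ r_corr(carbon steel) = 131.1 μm/a
Long-term exponent b (ISO 9224 Table 2, B1) = 0.523
  D(6) = 131.1 × 6^0.523 = 131.1 × 2.553 = 334.6 μm
  Mass loss = 334.6 μm × 7.85 g/cm³ = 2626 g·m⁻²

D(6) = 2.63e+03 g·m⁻²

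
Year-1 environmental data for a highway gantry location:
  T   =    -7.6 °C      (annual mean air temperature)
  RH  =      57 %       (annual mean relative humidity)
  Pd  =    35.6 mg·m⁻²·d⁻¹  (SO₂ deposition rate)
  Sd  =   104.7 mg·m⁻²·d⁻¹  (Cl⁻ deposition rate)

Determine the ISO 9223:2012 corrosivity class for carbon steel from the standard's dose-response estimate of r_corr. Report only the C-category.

carbon steel: T≤10 °C ⇒ hinge +0.150·(-7.6−10) = -2.6400
  sulphur-dioxide contribution → 2.531 μm/a
  chloride contribution → 8.828 μm/a
  ⇒ r_corr(carbon steel) = 11.36 μm/a
11.4 μm/a falls in (1.3, 25] for carbon steel → category C2

C2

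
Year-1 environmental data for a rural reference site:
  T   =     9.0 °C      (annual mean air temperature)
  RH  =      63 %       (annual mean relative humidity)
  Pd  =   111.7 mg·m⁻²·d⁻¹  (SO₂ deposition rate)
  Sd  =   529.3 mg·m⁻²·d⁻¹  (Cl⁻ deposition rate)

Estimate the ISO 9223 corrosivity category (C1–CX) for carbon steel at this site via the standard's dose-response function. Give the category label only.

carbon steel: f(T) = +0.150·(T−10) [T≤10 °C] = -0.1500
  SO₂ term: 1.77·111.7^0.52·exp(0.02·63-0.1500) = 62.38
  Sd branch = 0.102·Sd^0.62·e^(0.033·RH+0.04·T) = 57.09 μm/a
  sum: 62.38 + 57.09 → r_corr = 119.5 μm/a
Category bounds: 80…200 μm/a bracket r_corr ⇒ C5

C5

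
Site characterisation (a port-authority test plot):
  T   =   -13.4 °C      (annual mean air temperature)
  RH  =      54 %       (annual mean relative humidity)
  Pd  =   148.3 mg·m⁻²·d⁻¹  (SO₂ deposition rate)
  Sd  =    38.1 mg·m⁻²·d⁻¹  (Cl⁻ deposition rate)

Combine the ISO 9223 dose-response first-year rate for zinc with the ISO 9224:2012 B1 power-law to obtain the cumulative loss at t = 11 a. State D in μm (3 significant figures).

zinc: f(T) = +0.038·(T−10) [T≤10 °C] = -0.8892
  SO₂ term: 0.0129·148.3^0.44·exp(0.046·54-0.8892) = 0.5735
  Cl⁻ term: 0.0175·38.1^0.57·exp(0.008·54+0.085·-13.4) = 0.06873
  r_corr = 0.5735 + 0.06873 = 0.6422 μm/a
Long-term exponent b (ISO 9224 Table 2, B1) = 0.813
  D(11) = 0.6422 × 11^0.813 = 0.6422 × 7.025 = 4.511 μm

D(11) = 4.51 μm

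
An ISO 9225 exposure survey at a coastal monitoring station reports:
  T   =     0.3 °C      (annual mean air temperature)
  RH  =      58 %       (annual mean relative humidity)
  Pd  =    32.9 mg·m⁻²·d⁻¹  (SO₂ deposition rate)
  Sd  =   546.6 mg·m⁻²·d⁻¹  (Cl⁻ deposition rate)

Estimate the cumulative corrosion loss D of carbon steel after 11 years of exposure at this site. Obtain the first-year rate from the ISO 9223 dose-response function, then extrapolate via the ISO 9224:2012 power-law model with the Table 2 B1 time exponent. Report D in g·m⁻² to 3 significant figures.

D(11) = 1.18e+03 g·m⁻²

carbon steel: f(T) = +0.150·(T−10) [T≤10 °C] = -1.4550
  SO₂ term: 1.77·32.9^0.52·exp(0.02·58-1.4550) = 8.106
  Cl⁻ term: 0.102·546.6^0.62·exp(0.033·58+0.04·0.3) = 34.87
  r_corr = 8.106 + 34.87 = 42.97 μm/a
Long-term exponent b (ISO 9224 Table 2, B1) = 0.523
  D(11) = 42.97 × 11^0.523 = 42.97 × 3.505 = 150.6 μm
  Mass loss = 150.6 μm × 7.85 g/cm³ = 1182 g·m⁻²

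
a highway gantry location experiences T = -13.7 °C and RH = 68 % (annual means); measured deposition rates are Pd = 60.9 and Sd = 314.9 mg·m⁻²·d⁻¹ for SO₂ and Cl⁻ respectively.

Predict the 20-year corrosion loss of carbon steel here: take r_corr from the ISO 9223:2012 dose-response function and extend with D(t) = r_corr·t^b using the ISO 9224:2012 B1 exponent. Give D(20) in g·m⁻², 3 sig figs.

carbon steel: T≤10 °C ⇒ hinge +0.150·(-13.7−10) = -3.5550
  sulphur-dioxide contribution → 1.67 μm/a
  chloride contribution → 19.68 μm/a
  ⇒ r_corr(carbon steel) = 21.35 μm/a
ISO 9224: D(t) = r_corr · t^b with b = 0.523 (carbon steel, B1)
  D(20) = 21.35 × 20^0.523 = 21.35 × 4.791 = 102.3 μm
  Mass loss = 102.3 μm × 7.85 g/cm³ = 803 g·m⁻²

D(20) = 803 g·m⁻²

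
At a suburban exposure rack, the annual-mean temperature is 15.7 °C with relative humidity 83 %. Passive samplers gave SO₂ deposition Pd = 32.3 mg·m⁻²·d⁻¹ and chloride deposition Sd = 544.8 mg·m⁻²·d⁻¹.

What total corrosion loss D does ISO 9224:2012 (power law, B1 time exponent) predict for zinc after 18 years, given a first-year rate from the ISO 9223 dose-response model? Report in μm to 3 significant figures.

zinc: temperature factor f = -0.071·(5.7) = -0.4047
  sulphur-dioxide contribution → 1.807 μm/a
  chloride contribution → 4.684 μm/a
  ⇒ r_corr(zinc) = 6.491 μm/a
Long-term exponent b (ISO 9224 Table 2, B1) = 0.813
  D(18) = 6.491 × 18^0.813 = 6.491 × 10.48 = 68.06 μm

D(18) = 68.1 μm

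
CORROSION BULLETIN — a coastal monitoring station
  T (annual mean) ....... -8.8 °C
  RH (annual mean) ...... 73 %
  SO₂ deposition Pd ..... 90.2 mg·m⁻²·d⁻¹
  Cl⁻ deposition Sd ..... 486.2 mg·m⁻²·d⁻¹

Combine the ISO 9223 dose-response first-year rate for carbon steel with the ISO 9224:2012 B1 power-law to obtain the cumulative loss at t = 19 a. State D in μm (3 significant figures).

D(19) = 194 μm

carbon steel: f(T) = +0.150·(T−10) [T≤10 °C] = -2.8200
  Pd branch = 1.77·Pd^0.52·e^(0.02·RH+f) = 4.721 μm/a
  Sd branch = 0.102·Sd^0.62·e^(0.033·RH+0.04·T) = 36.96 μm/a
  sum: 4.721 + 36.96 → r_corr = 41.68 μm/a
ISO 9224: D(t) = r_corr · t^b with b = 0.523 (carbon steel, B1)
  D(19) = 41.68 × 19^0.523 = 41.68 × 4.664 = 194.4 μm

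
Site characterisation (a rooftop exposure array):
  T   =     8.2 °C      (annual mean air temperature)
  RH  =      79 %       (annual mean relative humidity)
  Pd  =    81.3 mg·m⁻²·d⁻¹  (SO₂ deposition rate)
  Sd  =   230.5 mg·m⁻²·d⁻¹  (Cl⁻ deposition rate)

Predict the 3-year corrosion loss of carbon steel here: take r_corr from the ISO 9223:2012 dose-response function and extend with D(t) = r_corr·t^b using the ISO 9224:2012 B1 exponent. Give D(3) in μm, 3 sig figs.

D(3) = 214 μm

carbon steel: f(T) = +0.150·(T−10) [T≤10 °C] = -0.2700
  SO₂ term: 1.77·81.3^0.52·exp(0.02·79-0.2700) = 64.59
  Cl⁻ term: 0.102·230.5^0.62·exp(0.033·79+0.04·8.2) = 55.99
  sum: 64.59 + 55.99 → r_corr = 120.6 μm/a
Long-term exponent b (ISO 9224 Table 2, B1) = 0.523
  D(3) = 120.6 × 3^0.523 = 120.6 × 1.776 = 214.2 μm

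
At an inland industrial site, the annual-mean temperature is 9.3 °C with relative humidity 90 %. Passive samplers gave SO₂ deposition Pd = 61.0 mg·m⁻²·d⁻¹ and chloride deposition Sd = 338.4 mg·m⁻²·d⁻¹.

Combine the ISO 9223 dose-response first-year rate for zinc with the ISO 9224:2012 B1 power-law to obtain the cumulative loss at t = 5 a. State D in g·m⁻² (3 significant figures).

D(5) = 185 g·m⁻²

zinc: temperature factor f = +0.038·(-0.7) = -0.0266
  SO₂ term: 0.0129·61.0^0.44·exp(0.046·90-0.0266) = 4.815
  Sd branch = 0.0175·Sd^0.57·e^(0.008·RH+0.085·T) = 2.192 μm/a
  sum: 4.815 + 2.192 → r_corr = 7.006 μm/a
Power-law: D(5) = r_corr · 5^0.813
  D(5) = 7.006 × 5^0.813 = 7.006 × 3.701 = 25.93 μm
  Mass loss = 25.93 μm × 7.14 g/cm³ = 185.1 g·m⁻²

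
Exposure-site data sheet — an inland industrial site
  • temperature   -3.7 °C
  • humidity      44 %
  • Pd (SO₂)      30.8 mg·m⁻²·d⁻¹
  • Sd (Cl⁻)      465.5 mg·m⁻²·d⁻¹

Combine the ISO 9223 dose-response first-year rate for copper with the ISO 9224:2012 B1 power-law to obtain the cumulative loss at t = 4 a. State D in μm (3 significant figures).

copper: T≤10 °C ⇒ hinge +0.126·(-3.7−10) = -1.7262
  Pd branch = 0.0053·Pd^0.26·e^(0.059·RH+f) = 0.03084 μm/a
  Sd branch = 0.01025·Sd^0.27·e^(0.036·RH+0.049·T) = 0.2189 μm/a
  sum: 0.03084 + 0.2189 → r_corr = 0.2497 μm/a
Power-law: D(4) = r_corr · 4^0.667
  D(4) = 0.2497 × 4^0.667 = 0.2497 × 2.521 = 0.6296 μm

D(4) = 0.630 μm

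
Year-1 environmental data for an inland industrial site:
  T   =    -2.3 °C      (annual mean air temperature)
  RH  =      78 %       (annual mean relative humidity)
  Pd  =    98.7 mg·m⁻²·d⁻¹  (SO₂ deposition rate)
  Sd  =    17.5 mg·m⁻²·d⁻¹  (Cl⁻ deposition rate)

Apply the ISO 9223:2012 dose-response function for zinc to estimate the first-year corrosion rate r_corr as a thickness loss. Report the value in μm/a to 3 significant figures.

zinc: f(T) = +0.038·(T−10) [T≤10 °C] = -0.4674
  Pd branch = 0.0129·Pd^0.44·e^(0.046·RH+f) = 2.205 μm/a
  Sd branch = 0.0175·Sd^0.57·e^(0.008·RH+0.085·T) = 0.1373 μm/a
  sum: 2.205 + 0.1373 → r_corr = 2.342 μm/a

r_corr = 2.34 μm/a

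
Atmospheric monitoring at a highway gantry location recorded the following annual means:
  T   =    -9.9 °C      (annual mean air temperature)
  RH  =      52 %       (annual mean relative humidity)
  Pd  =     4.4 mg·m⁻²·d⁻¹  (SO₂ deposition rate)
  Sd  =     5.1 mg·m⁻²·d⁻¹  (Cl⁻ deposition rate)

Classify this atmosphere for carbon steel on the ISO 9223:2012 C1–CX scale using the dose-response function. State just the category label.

C2

carbon steel: f(T) = +0.150·(T−10) [T≤10 °C] = -2.9850
  Pd branch = 1.77·Pd^0.52·e^(0.02·RH+f) = 0.5468 μm/a
  Cl⁻ term: 0.102·5.1^0.62·exp(0.033·52+0.04·-9.9) = 1.048
  r_corr = 0.5468 + 1.048 = 1.595 μm/a
Category bounds: 1.3…25 μm/a bracket r_corr ⇒ C2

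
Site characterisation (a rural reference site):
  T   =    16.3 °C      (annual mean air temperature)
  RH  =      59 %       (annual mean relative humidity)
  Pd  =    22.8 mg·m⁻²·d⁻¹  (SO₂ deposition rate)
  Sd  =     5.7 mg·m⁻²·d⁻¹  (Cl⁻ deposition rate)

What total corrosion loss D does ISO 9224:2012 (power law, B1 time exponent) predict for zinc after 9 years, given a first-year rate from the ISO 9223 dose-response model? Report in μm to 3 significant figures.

D(9) = 4.74 μm

zinc: temperature factor f = -0.071·(6.3) = -0.4473
  sulphur-dioxide contribution → 0.4926 μm/a
  chloride contribution → 0.3024 μm/a
  ⇒ r_corr(zinc) = 0.795 μm/a
ISO 9224: D(t) = r_corr · t^b with b = 0.813 (zinc, B1)
  D(9) = 0.795 × 9^0.813 = 0.795 × 5.968 = 4.744 μm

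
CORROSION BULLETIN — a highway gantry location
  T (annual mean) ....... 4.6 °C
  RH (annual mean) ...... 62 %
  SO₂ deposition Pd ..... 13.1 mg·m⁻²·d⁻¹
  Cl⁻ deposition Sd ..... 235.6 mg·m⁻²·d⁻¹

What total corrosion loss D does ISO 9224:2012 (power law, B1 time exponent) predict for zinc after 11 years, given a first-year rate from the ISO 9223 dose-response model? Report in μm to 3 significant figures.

D(11) = 10.7 μm

zinc: f(T) = +0.038·(T−10) [T≤10 °C] = -0.2052
  sulphur-dioxide contribution → 0.5645 μm/a
  chloride contribution → 0.9559 μm/a
  total first-year rate 1.52 μm/a
Long-term exponent b (ISO 9224 Table 2, B1) = 0.813
  D(11) = 1.52 × 11^0.813 = 1.52 × 7.025 = 10.68 μm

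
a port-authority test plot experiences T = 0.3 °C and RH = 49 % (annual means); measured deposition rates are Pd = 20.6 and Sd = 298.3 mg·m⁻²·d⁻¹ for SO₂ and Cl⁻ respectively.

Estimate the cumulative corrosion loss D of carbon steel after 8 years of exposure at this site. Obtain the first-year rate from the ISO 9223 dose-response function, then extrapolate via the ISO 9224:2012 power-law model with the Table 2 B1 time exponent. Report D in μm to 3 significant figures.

carbon steel: T≤10 °C ⇒ hinge +0.150·(0.3−10) = -1.4550
  Pd branch = 1.77·Pd^0.52·e^(0.02·RH+f) = 5.308 μm/a
  Sd branch = 0.102·Sd^0.62·e^(0.033·RH+0.04·T) = 17.8 μm/a
  sum: 5.308 + 17.8 → r_corr = 23.1 μm/a
Long-term exponent b (ISO 9224 Table 2, B1) = 0.523
  D(8) = 23.1 × 8^0.523 = 23.1 × 2.967 = 68.55 μm

D(8) = 68.6 μm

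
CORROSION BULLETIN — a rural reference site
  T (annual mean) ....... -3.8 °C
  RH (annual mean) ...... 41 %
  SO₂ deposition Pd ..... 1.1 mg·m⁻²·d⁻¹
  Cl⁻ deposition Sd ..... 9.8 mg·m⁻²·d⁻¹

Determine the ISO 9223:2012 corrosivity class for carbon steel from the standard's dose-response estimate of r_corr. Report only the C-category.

C2

carbon steel: T≤10 °C ⇒ hinge +0.150·(-3.8−10) = -2.0700
  SO₂ term: 1.77·1.1^0.52·exp(0.02·41-2.0700) = 0.5329
  Cl⁻ term: 0.102·9.8^0.62·exp(0.033·41+0.04·-3.8) = 1.396
  sum: 0.5329 + 1.396 → r_corr = 1.928 μm/a
ISO 9223 Table 2 (carbon steel): 1.3 < 1.93 ≤ 25 μm/a ⇒ C2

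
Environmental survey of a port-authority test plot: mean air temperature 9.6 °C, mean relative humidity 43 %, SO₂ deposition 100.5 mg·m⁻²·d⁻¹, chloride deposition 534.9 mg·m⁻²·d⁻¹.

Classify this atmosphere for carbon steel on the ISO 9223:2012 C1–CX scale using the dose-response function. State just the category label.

C4

carbon steel: temperature factor f = +0.150·(-0.4) = -0.0600
  Pd branch = 1.77·Pd^0.52·e^(0.02·RH+f) = 43.3 μm/a
  Cl⁻ term: 0.102·534.9^0.62·exp(0.033·43+0.04·9.6) = 30.42
  r_corr = 43.3 + 30.42 = 73.72 μm/a
ISO 9223 Table 2 (carbon steel): 50 < 73.7 ≤ 80 μm/a ⇒ C4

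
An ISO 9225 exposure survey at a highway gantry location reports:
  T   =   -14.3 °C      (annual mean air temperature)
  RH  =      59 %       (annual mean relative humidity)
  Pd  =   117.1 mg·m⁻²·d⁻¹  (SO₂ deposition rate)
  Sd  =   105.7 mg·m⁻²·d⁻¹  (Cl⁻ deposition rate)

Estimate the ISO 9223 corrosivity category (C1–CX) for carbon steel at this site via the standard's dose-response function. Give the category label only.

carbon steel: temperature factor f = +0.150·(-24.3) = -3.6450
  sulphur-dioxide contribution → 1.791 μm/a
  chloride contribution → 7.256 μm/a
  total first-year rate 9.047 μm/a
Category bounds: 1.3…25 μm/a bracket r_corr ⇒ C2

C2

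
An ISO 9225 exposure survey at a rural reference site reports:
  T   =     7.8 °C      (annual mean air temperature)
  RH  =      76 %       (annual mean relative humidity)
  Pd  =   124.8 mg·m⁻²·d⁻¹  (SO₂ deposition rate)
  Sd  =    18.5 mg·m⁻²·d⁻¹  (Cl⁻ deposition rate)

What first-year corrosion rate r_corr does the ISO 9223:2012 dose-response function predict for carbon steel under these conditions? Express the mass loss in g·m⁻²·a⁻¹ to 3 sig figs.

carbon steel: f(T) = +0.150·(T−10) [T≤10 °C] = -0.3300
  sulphur-dioxide contribution → 71.58 μm/a
  chloride contribution → 10.45 μm/a
  total first-year rate 82.03 μm/a
Convert to mass loss: 82.03 μm/a × 7.85 g/cm³ = 643.9 g·m⁻²·a⁻¹

r_corr = 644 g·m⁻²·a⁻¹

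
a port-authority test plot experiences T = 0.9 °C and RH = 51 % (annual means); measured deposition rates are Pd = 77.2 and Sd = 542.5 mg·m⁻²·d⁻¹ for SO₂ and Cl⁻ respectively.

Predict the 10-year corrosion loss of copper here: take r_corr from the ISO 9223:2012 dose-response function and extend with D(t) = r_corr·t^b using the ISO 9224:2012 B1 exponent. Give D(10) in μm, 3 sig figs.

D(10) = 2.20 μm

copper: T≤10 °C ⇒ hinge +0.126·(0.9−10) = -1.1466
  SO₂ term: 0.0053·77.2^0.26·exp(0.059·51-1.1466) = 0.1057
  Sd branch = 0.01025·Sd^0.27·e^(0.036·RH+0.049·T) = 0.3677 μm/a
  sum: 0.1057 + 0.3677 → r_corr = 0.4734 μm/a
Power-law: D(10) = r_corr · 10^0.667
  D(10) = 0.4734 × 10^0.667 = 0.4734 × 4.645 = 2.199 μm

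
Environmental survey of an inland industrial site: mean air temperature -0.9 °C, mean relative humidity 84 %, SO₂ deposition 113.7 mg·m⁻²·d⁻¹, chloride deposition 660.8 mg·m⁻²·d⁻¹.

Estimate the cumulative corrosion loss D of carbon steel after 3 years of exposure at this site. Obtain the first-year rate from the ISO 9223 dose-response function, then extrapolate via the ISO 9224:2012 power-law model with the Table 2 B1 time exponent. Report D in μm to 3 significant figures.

carbon steel: T≤10 °C ⇒ hinge +0.150·(-0.9−10) = -1.6350
  sulphur-dioxide contribution → 21.7 μm/a
  chloride contribution → 88.16 μm/a
  ⇒ r_corr(carbon steel) = 109.9 μm/a
Power-law: D(3) = r_corr · 3^0.523
  D(3) = 109.9 × 3^0.523 = 109.9 × 1.776 = 195.2 μm

D(3) = 195 μm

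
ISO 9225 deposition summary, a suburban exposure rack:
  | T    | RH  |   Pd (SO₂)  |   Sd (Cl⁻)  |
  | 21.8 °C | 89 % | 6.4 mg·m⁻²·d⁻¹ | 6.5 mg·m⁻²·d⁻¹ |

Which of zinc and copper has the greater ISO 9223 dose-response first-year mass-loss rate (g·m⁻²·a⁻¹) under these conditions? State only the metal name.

zinc: T>10 °C ⇒ hinge -0.071·(21.8−10) = -0.8378
  sulphur-dioxide contribution → 0.7576 μm/a
  chloride contribution → 0.6612 μm/a
  ⇒ r_corr(zinc) = 1.419 μm/a
  mass loss = 1.419 μm/a × 7.14 g/cm³ = 10.13 g·m⁻²·a⁻¹
copper: T>10 °C ⇒ hinge -0.080·(21.8−10) = -0.9440
  sulphur-dioxide contribution → 0.6374 μm/a
  chloride contribution → 1.218 μm/a
  total first-year rate 1.855 μm/a
  mass loss = 1.855 μm/a × 8.96 g/cm³ = 16.62 g·m⁻²·a⁻¹
Ordering by g·m⁻²·a⁻¹: copper (16.6) > zinc (10.1)

copper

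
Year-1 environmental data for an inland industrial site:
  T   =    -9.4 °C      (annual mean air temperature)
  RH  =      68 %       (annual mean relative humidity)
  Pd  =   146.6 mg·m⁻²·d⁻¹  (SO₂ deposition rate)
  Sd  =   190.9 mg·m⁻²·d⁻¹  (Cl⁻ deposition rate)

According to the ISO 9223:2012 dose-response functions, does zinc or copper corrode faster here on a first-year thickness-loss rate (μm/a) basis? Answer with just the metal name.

zinc

zinc: T≤10 °C ⇒ hinge +0.038·(-9.4−10) = -0.7372
  Pd branch = 0.0129·Pd^0.44·e^(0.046·RH+f) = 1.265 μm/a
  Sd branch = 0.0175·Sd^0.57·e^(0.008·RH+0.085·T) = 0.2706 μm/a
  sum: 1.265 + 0.2706 → r_corr = 1.535 μm/a
copper: f(T) = +0.126·(T−10) [T≤10 °C] = -2.4444
  SO₂ term: 0.0053·146.6^0.26·exp(0.059·68-2.4444) = 0.09295
  Sd branch = 0.01025·Sd^0.27·e^(0.036·RH+0.049·T) = 0.3088 μm/a
  sum: 0.09295 + 0.3088 → r_corr = 0.4017 μm/a
Ordering by μm/a: zinc (1.54) > copper (0.402)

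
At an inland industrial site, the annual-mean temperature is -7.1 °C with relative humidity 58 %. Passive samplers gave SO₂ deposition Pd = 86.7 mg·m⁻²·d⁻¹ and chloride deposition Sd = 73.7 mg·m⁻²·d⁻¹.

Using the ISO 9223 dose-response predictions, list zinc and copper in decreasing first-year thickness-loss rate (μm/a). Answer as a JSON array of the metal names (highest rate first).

zinc: T≤10 °C ⇒ hinge +0.038·(-7.1−10) = -0.6498
  SO₂ term: 0.0129·86.7^0.44·exp(0.046·58-0.6498) = 0.6915
  Sd branch = 0.0175·Sd^0.57·e^(0.008·RH+0.085·T) = 0.1766 μm/a
  sum: 0.6915 + 0.1766 → r_corr = 0.8681 μm/a
copper: temperature factor f = +0.126·(-17.1) = -2.1546
  Pd branch = 0.0053·Pd^0.26·e^(0.059·RH+f) = 0.06006 μm/a
  Sd branch = 0.01025·Sd^0.27·e^(0.036·RH+0.049·T) = 0.1865 μm/a
  sum: 0.06006 + 0.1865 → r_corr = 0.2466 μm/a
Ordering by μm/a: zinc (0.868) > copper (0.247)

["zinc", "copper"]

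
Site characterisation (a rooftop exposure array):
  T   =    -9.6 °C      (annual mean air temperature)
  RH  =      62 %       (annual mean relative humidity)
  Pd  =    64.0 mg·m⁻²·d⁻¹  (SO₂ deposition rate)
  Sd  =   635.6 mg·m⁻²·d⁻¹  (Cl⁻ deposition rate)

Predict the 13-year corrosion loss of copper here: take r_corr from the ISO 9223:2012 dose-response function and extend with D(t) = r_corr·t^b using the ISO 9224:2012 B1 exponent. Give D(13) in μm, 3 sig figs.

copper: f(T) = +0.126·(T−10) [T≤10 °C] = -2.4696
  SO₂ term: 0.0053·64.0^0.26·exp(0.059·62-2.4696) = 0.05129
  Sd branch = 0.01025·Sd^0.27·e^(0.036·RH+0.049·T) = 0.3409 μm/a
  sum: 0.05129 + 0.3409 → r_corr = 0.3922 μm/a
Power-law: D(13) = r_corr · 13^0.667
  D(13) = 0.3922 × 13^0.667 = 0.3922 × 5.534 = 2.17 μm

D(13) = 2.17 μm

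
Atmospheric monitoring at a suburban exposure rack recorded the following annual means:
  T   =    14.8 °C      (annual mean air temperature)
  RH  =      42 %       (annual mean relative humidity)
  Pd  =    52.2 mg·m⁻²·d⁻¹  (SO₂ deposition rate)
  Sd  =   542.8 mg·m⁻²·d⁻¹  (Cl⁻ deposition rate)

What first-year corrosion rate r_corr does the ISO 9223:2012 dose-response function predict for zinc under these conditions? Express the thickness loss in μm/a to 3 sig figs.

r_corr = 3.48 μm/a

zinc: temperature factor f = -0.071·(4.8) = -0.3408
  sulphur-dioxide contribution → 0.3609 μm/a
  chloride contribution → 3.119 μm/a
  total first-year rate 3.48 μm/a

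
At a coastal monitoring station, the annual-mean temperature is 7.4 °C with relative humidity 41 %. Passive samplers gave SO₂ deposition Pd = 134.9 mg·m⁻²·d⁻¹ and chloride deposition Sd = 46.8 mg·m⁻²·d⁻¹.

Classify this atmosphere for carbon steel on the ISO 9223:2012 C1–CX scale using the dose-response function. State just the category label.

C3

carbon steel: temperature factor f = +0.150·(-2.6) = -0.3900
  SO₂ term: 1.77·134.9^0.52·exp(0.02·41-0.3900) = 34.86
  Sd branch = 0.102·Sd^0.62·e^(0.033·RH+0.04·T) = 5.758 μm/a
  sum: 34.86 + 5.758 → r_corr = 40.62 μm/a
40.6 μm/a falls in (25, 50] for carbon steel → category C3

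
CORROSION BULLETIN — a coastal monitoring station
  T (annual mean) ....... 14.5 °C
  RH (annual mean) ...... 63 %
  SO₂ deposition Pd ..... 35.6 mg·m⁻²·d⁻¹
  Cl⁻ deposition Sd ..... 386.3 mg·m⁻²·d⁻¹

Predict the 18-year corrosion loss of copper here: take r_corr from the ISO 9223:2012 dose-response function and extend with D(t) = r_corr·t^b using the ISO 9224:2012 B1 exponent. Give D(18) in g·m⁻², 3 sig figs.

D(18) = 85.7 g·m⁻²

copper: T>10 °C ⇒ hinge -0.080·(14.5−10) = -0.3600
  sulphur-dioxide contribution → 0.3851 μm/a
  chloride contribution → 1.006 μm/a
  total first-year rate 1.391 μm/a
Power-law: D(18) = r_corr · 18^0.667
  D(18) = 1.391 × 18^0.667 = 1.391 × 6.875 = 9.566 μm
  Mass loss = 9.566 μm × 8.96 g/cm³ = 85.71 g·m⁻²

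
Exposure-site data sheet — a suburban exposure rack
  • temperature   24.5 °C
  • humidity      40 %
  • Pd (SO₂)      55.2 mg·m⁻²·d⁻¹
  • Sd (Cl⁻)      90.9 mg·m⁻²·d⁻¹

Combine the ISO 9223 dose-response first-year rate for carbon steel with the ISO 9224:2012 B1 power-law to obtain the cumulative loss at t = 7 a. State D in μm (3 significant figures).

D(7) = 86.2 μm

carbon steel: f(T) = -0.054·(T−10) [T>10 °C] = -0.7830
  sulphur-dioxide contribution → 14.49 μm/a
  chloride contribution → 16.66 μm/a
  ⇒ r_corr(carbon steel) = 31.16 μm/a
Power-law: D(7) = r_corr · 7^0.523
  D(7) = 31.16 × 7^0.523 = 31.16 × 2.767 = 86.21 μm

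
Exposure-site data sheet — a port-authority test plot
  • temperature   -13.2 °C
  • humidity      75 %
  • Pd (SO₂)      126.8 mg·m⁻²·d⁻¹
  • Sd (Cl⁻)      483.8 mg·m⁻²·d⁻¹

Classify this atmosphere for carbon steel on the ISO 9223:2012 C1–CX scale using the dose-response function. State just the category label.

C3

carbon steel: f(T) = +0.150·(T−10) [T≤10 °C] = -3.4800
  SO₂ term: 1.77·126.8^0.52·exp(0.02·75-3.4800) = 3.032
  Sd branch = 0.102·Sd^0.62·e^(0.033·RH+0.04·T) = 33.01 μm/a
  sum: 3.032 + 33.01 → r_corr = 36.04 μm/a
36 μm/a falls in (25, 50] for carbon steel → category C3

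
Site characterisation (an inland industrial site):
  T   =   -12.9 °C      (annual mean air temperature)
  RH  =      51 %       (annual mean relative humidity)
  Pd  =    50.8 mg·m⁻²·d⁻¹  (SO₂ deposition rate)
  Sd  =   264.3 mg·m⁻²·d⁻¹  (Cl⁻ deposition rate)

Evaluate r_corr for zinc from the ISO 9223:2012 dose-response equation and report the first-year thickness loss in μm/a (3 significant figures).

r_corr = 0.529 μm/a

zinc: temperature factor f = +0.038·(-22.9) = -0.8702
  Pd branch = 0.0129·Pd^0.44·e^(0.046·RH+f) = 0.3178 μm/a
  Sd branch = 0.0175·Sd^0.57·e^(0.008·RH+0.085·T) = 0.2112 μm/a
  r_corr = 0.3178 + 0.2112 = 0.5289 μm/a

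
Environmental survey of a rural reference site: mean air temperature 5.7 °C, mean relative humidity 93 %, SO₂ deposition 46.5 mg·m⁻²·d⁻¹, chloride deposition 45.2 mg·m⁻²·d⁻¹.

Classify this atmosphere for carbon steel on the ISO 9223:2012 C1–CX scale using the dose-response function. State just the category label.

C4

carbon steel: f(T) = +0.150·(T−10) [T≤10 °C] = -0.6450
  sulphur-dioxide contribution → 43.93 μm/a
  chloride contribution → 29.29 μm/a
  total first-year rate 73.21 μm/a
73.2 μm/a falls in (50, 80] for carbon steel → category C4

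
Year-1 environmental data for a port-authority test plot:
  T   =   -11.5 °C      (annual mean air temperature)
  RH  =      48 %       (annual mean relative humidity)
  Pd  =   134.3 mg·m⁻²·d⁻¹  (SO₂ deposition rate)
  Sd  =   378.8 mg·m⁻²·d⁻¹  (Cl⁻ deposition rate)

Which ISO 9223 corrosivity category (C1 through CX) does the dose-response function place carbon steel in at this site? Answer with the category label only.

C2

carbon steel: temperature factor f = +0.150·(-21.5) = -3.2250
  sulphur-dioxide contribution → 2.349 μm/a
  chloride contribution → 12.46 μm/a
  ⇒ r_corr(carbon steel) = 14.8 μm/a
Category bounds: 1.3…25 μm/a bracket r_corr ⇒ C2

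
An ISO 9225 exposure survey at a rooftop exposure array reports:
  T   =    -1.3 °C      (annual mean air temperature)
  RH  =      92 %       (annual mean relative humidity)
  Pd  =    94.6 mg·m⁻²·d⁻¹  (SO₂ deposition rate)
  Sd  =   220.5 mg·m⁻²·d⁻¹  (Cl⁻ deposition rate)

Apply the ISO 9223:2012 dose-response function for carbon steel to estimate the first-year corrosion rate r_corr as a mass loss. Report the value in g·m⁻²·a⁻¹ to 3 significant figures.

r_corr = 620 g·m⁻²·a⁻¹

carbon steel: temperature factor f = +0.150·(-11.3) = -1.6950
  SO₂ term: 1.77·94.6^0.52·exp(0.02·92-1.6950) = 21.8
  Sd branch = 0.102·Sd^0.62·e^(0.033·RH+0.04·T) = 57.21 μm/a
  r_corr = 21.8 + 57.21 = 79 μm/a
Convert to mass loss: 79 μm/a × 7.85 g/cm³ = 620.2 g·m⁻²·a⁻¹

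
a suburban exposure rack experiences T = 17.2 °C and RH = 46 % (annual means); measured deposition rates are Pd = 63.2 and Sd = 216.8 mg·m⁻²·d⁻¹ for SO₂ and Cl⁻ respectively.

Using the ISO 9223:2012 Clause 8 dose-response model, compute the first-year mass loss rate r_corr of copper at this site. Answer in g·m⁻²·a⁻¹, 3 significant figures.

r_corr = 5.96 g·m⁻²·a⁻¹

copper: temperature factor f = -0.080·(7.2) = -0.5760
  SO₂ term: 0.0053·63.2^0.26·exp(0.059·46-0.5760) = 0.1321
  Sd branch = 0.01025·Sd^0.27·e^(0.036·RH+0.049·T) = 0.5329 μm/a
  r_corr = 0.1321 + 0.5329 = 0.6651 μm/a
Convert to mass loss: 0.6651 μm/a × 8.96 g/cm³ = 5.959 g·m⁻²·a⁻¹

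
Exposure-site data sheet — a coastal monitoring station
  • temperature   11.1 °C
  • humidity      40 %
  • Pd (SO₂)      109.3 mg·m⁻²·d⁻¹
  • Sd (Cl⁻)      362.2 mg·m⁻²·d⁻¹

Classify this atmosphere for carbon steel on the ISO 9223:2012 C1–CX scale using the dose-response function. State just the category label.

carbon steel: f(T) = -0.054·(T−10) [T>10 °C] = -0.0594
  sulphur-dioxide contribution → 42.63 μm/a
  chloride contribution → 22.97 μm/a
  total first-year rate 65.6 μm/a
ISO 9223 Table 2 (carbon steel): 50 < 65.6 ≤ 80 μm/a ⇒ C4

C4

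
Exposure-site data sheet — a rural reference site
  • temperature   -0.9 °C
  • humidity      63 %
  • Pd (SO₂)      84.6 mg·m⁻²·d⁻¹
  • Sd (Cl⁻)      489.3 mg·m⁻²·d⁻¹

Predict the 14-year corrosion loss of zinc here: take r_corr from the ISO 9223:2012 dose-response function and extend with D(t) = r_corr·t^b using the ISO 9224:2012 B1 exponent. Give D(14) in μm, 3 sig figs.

zinc: T≤10 °C ⇒ hinge +0.038·(-0.9−10) = -0.4142
  Pd branch = 0.0129·Pd^0.44·e^(0.046·RH+f) = 1.09 μm/a
  Sd branch = 0.0175·Sd^0.57·e^(0.008·RH+0.085·T) = 0.9157 μm/a
  sum: 1.09 + 0.9157 → r_corr = 2.005 μm/a
Power-law: D(14) = r_corr · 14^0.813
  D(14) = 2.005 × 14^0.813 = 2.005 × 8.547 = 17.14 μm

D(14) = 17.1 μm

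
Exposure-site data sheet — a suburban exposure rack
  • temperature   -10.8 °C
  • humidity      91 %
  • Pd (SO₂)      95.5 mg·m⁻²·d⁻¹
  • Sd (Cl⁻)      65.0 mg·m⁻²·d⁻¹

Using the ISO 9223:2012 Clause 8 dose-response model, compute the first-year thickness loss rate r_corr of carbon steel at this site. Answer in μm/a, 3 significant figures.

carbon steel: f(T) = +0.150·(T−10) [T≤10 °C] = -3.1200
  Pd branch = 1.77·Pd^0.52·e^(0.02·RH+f) = 5.164 μm/a
  Sd branch = 0.102·Sd^0.62·e^(0.033·RH+0.04·T) = 17.75 μm/a
  r_corr = 5.164 + 17.75 = 22.91 μm/a

r_corr = 22.9 μm/a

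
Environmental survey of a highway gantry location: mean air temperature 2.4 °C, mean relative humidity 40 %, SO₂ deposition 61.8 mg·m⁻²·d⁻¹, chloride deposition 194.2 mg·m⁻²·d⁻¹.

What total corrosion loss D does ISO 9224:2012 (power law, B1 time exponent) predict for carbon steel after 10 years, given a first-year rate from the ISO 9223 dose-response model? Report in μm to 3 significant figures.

carbon steel: f(T) = +0.150·(T−10) [T≤10 °C] = -1.1400
  SO₂ term: 1.77·61.8^0.52·exp(0.02·40-1.1400) = 10.76
  Sd branch = 0.102·Sd^0.62·e^(0.033·RH+0.04·T) = 11.02 μm/a
  sum: 10.76 + 11.02 → r_corr = 21.78 μm/a
ISO 9224: D(t) = r_corr · t^b with b = 0.523 (carbon steel, B1)
  D(10) = 21.78 × 10^0.523 = 21.78 × 3.334 = 72.61 μm

D(10) = 72.6 μm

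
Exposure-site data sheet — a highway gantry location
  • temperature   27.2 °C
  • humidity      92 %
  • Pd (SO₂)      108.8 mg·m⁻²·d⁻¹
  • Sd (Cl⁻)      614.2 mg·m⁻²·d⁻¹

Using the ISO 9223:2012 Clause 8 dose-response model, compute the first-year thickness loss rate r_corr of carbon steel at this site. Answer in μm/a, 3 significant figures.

carbon steel: temperature factor f = -0.054·(17.2) = -0.9288
  SO₂ term: 1.77·108.8^0.52·exp(0.02·92-0.9288) = 50.44
  Sd branch = 0.102·Sd^0.62·e^(0.033·RH+0.04·T) = 337.6 μm/a
  r_corr = 50.44 + 337.6 = 388 μm/a

r_corr = 388 μm/a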